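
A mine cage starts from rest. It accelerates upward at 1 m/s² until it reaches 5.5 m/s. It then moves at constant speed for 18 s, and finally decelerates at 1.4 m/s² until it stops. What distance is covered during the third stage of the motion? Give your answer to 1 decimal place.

Phase 1 (accelerating): v₀ = 0 m/s, a = 1 m/s².
v = v₀ + at → t = (5.5 − 0) / 1 = 5.50 s
v² = v₀² + 2aΔx → Δx = (5.5² − 0²)/(2·1) = 15.1 m

Phase 2 (constant speed): v₀ = 5.50 m/s, a = 0 m/s².
v = v₀ + at = 5.50 + (0)(18) = 5.50 m/s
Δx = v₀t + ½at² = 5.50·18 + 0.5·0·18² = 99.0 m

Phase 3 (decelerating): v₀ = 5.50 m/s, a = -1.4 m/s².
v = v₀ + at → t = (0 − 5.50) / -1.4 = 3.93 s
v² = v₀² + 2aΔx → Δx = (0² − 5.50²)/(2·-1.4) = 10.8 m
Distance in phase 3 = 10.8 m

10.8 m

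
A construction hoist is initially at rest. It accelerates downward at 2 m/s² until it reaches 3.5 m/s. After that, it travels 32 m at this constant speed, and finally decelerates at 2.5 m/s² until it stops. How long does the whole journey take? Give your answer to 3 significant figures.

Phase 1 (accelerating): v₀ = 0 m/s, a = 2 m/s².
v = v₀ + at → t = (3.5 − 0) / 2 = 1.75 s
v² = v₀² + 2aΔx → Δx = (3.5² − 0²)/(2·2) = 3.06 m

Phase 2 (constant speed): v₀ = 3.50 m/s, a = 0 m/s².
Constant speed: t = d/v = 32/3.50 = 9.14 s

Phase 3 (decelerating): v₀ = 3.50 m/s, a = -2.5 m/s².
v = v₀ + at → t = (0 − 3.50) / -2.5 = 1.40 s
v² = v₀² + 2aΔx → Δx = (0² − 3.50²)/(2·-2.5) = 2.45 m
Total time = 1.75 + 9.14 + 1.40 = 12.3 s

12.3 s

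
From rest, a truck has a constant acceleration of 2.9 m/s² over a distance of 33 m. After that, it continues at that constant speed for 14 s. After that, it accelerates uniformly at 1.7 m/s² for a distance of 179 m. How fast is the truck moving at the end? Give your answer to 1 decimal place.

28.3 m/s

Phase 1 (accelerating): v₀ = 0 m/s, a = 2.9 m/s².
v² = v₀² + 2aΔx = 0² + 2·2.9·33 = 191 → v = 13.8 m/s
t = (v − v₀)/a = (13.8 − 0)/2.9 = 4.77 s

Phase 2 (constant speed): v₀ = 13.8 m/s, a = 0 m/s².
v = v₀ + at = 13.8 + (0)(14) = 13.8 m/s
Δx = v₀t + ½at² = 13.8·14 + 0.5·0·14² = 194 m

Phase 3 (accelerating): v₀ = 13.8 m/s, a = 1.7 m/s².
v² = v₀² + 2aΔx = 13.8² + 2·1.7·179 = 800 → v = 28.3 m/s
t = (v − v₀)/a = (28.3 − 13.8)/1.7 = 8.50 s
Final speed = 28.3 m/s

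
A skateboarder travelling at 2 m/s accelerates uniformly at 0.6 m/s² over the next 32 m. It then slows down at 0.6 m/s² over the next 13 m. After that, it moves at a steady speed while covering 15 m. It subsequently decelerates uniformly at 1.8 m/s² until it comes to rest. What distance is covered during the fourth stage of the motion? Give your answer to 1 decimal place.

Phase 1 (accelerating): v₀ = 2.00 m/s, a = 0.6 m/s².
v² = v₀² + 2aΔx = 2.00² + 2·0.6·32 = 42.4 → v = 6.51 m/s
t = (v − v₀)/a = (6.51 − 2.00)/0.6 = 7.52 s

Phase 2 (decelerating): v₀ = 6.51 m/s, a = -0.6 m/s².
v² = v₀² + 2aΔx = 6.51² + 2·-0.6·13 = 26.8 → v = 5.18 m/s
t = (v − v₀)/a = (5.18 − 6.51)/-0.6 = 2.22 s

Phase 3 (constant speed): v₀ = 5.18 m/s, a = 0 m/s².
Constant speed: t = d/v = 15/5.18 = 2.90 s

Phase 4 (decelerating): v₀ = 5.18 m/s, a = -1.8 m/s².
v = v₀ + at → t = (0 − 5.18) / -1.8 = 2.88 s
v² = v₀² + 2aΔx → Δx = (0² − 5.18²)/(2·-1.8) = 7.44 m
Distance in phase 4 = 7.44 m

7.4 m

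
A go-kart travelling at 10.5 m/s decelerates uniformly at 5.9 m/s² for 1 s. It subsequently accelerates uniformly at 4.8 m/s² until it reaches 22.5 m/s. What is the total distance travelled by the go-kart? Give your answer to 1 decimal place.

Phase 1 (decelerating): v₀ = 10.5 m/s, a = -5.9 m/s².
v = v₀ + at = 10.5 + (-5.9)(1) = 4.60 m/s
Δx = v₀t + ½at² = 10.5·1 + 0.5·-5.9·1² = 7.55 m

Phase 2 (accelerating): v₀ = 4.60 m/s, a = 4.8 m/s².
v = v₀ + at → t = (22.5 − 4.60) / 4.8 = 3.73 s
v² = v₀² + 2aΔx → Δx = (22.5² − 4.60²)/(2·4.8) = 50.5 m
Total distance = 7.55 + 50.5 = 58.1 m

58.1 m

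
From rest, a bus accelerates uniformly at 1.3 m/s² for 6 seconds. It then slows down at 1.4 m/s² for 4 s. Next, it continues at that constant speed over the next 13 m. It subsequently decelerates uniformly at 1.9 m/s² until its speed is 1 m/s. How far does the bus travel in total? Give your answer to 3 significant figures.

57.4 m

Phase 1 (accelerating): v₀ = 0 m/s, a = 1.3 m/s².
v = v₀ + at = 0 + (1.3)(6) = 7.80 m/s
Δx = v₀t + ½at² = 0·6 + 0.5·1.3·6² = 23.4 m

Phase 2 (decelerating): v₀ = 7.80 m/s, a = -1.4 m/s².
v = v₀ + at = 7.80 + (-1.4)(4) = 2.20 m/s
Δx = v₀t + ½at² = 7.80·4 + 0.5·-1.4·4² = 20.0 m

Phase 3 (constant speed): v₀ = 2.20 m/s, a = 0 m/s².
Constant speed: t = d/v = 13/2.20 = 5.91 s

Phase 4 (decelerating): v₀ = 2.20 m/s, a = -1.9 m/s².
v = v₀ + at → t = (1 − 2.20) / -1.9 = 0.632 s
v² = v₀² + 2aΔx → Δx = (1² − 2.20²)/(2·-1.9) = 1.01 m
Total distance = 23.4 + 20.0 + 13.0 + 1.01 = 57.4 m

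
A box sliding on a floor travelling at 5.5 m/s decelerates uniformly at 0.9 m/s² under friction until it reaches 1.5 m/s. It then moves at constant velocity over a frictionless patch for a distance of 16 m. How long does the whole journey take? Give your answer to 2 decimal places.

Phase 1 (decelerating): v₀ = 5.50 m/s, a = -0.9 m/s².
v = v₀ + at → t = (1.5 − 5.50) / -0.9 = 4.44 s
v² = v₀² + 2aΔx → Δx = (1.5² − 5.50²)/(2·-0.9) = 15.6 m

Phase 2 (constant speed): v₀ = 1.50 m/s, a = 0 m/s².
Constant speed: t = d/v = 16/1.50 = 10.7 s
Total time = 4.44 + 10.7 = 15.1 s

15.11 s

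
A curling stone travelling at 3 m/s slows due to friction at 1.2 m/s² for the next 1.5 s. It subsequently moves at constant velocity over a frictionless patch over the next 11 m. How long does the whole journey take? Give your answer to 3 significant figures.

Phase 1 (decelerating): v₀ = 3.00 m/s, a = -1.2 m/s².
v = v₀ + at = 3.00 + (-1.2)(1.5) = 1.20 m/s
Δx = v₀t + ½at² = 3.00·1.5 + 0.5·-1.2·1.5² = 3.15 m

Phase 2 (constant speed): v₀ = 1.20 m/s, a = 0 m/s².
Constant speed: t = d/v = 11/1.20 = 9.17 s
Total time = 1.50 + 9.17 = 10.7 s

10.7 s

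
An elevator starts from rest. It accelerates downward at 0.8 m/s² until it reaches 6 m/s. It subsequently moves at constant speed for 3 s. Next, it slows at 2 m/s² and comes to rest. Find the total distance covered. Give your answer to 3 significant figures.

49.5 m

Phase 1 (accelerating): v₀ = 0 m/s, a = 0.8 m/s².
v = v₀ + at → t = (6 − 0) / 0.8 = 7.50 s
v² = v₀² + 2aΔx → Δx = (6² − 0²)/(2·0.8) = 22.5 m

Phase 2 (constant speed): v₀ = 6.00 m/s, a = 0 m/s².
v = v₀ + at = 6.00 + (0)(3) = 6.00 m/s
Δx = v₀t + ½at² = 6.00·3 + 0.5·0·3² = 18.0 m

Phase 3 (decelerating): v₀ = 6.00 m/s, a = -2 m/s².
v = v₀ + at → t = (0 − 6.00) / -2 = 3.00 s
v² = v₀² + 2aΔx → Δx = (0² − 6.00²)/(2·-2) = 9.00 m
Total distance = 22.5 + 18.0 + 9.00 = 49.5 m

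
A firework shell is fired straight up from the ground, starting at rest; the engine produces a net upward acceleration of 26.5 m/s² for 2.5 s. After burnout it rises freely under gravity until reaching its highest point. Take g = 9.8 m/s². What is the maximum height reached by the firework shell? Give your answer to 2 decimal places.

Phase 1 (powered ascent): v₀ = 0 m/s, a = 26.5 m/s².
v = v₀ + at = 0 + (26.5)(2.5) = 66.2 m/s
Δx = v₀t + ½at² = 0·2.5 + 0.5·26.5·2.5² = 82.8 m

Phase 2 (coasting upward): v₀ = 66.2 m/s, a = -9.8 m/s².
v = v₀ + at → t = (0 − 66.2) / -9.8 = 6.76 s
v² = v₀² + 2aΔx → Δx = (0² − 66.2²)/(2·-9.8) = 224 m
Maximum height = 82.8 + 224 = 307 m

306.74 m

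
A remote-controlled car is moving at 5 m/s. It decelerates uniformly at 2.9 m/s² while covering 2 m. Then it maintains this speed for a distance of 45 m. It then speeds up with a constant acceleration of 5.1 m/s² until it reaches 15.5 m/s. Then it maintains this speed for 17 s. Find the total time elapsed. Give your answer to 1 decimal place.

Phase 1 (decelerating): v₀ = 5.00 m/s, a = -2.9 m/s².
v² = v₀² + 2aΔx = 5.00² + 2·-2.9·2 = 13.4 → v = 3.66 m/s
t = (v − v₀)/a = (3.66 − 5.00)/-2.9 = 0.462 s

Phase 2 (constant speed): v₀ = 3.66 m/s, a = 0 m/s².
Constant speed: t = d/v = 45/3.66 = 12.3 s

Phase 3 (accelerating): v₀ = 3.66 m/s, a = 5.1 m/s².
v = v₀ + at → t = (15.5 − 3.66) / 5.1 = 2.32 s
v² = v₀² + 2aΔx → Δx = (15.5² − 3.66²)/(2·5.1) = 22.2 m

Phase 4 (constant speed): v₀ = 15.5 m/s, a = 0 m/s².
v = v₀ + at = 15.5 + (0)(17) = 15.5 m/s
Δx = v₀t + ½at² = 15.5·17 + 0.5·0·17² = 264 m
Total time = 0.462 + 12.3 + 2.32 + 17.0 = 32.1 s

32.1 s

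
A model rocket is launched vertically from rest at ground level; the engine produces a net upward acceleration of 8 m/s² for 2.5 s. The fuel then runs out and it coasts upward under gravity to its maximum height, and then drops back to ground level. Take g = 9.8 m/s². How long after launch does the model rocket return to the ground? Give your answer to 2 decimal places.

7.58 s

Phase 1 (powered ascent): v₀ = 0 m/s, a = 8 m/s².
v = v₀ + at = 0 + (8)(2.5) = 20.0 m/s
Δx = v₀t + ½at² = 0·2.5 + 0.5·8·2.5² = 25.0 m

Phase 2 (coasting upward): v₀ = 20.0 m/s, a = -9.8 m/s².
v = v₀ + at → t = (0 − 20.0) / -9.8 = 2.04 s
v² = v₀² + 2aΔx → Δx = (0² − 20.0²)/(2·-9.8) = 20.4 m

Phase 3 (free fall): v₀ = 0 m/s, a = -9.8 m/s².
Falls 45.4 m from rest: t = √(2·45.4/9.8) = 3.04 s; v = g·t = 29.8 m/s.
Total time = 2.50 + 2.04 + 3.04 = 7.58 s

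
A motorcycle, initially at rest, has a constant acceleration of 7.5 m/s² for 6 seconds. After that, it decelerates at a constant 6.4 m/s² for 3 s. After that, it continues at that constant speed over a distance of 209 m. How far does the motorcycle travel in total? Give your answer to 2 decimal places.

Phase 1 (accelerating): v₀ = 0 m/s, a = 7.5 m/s².
v = v₀ + at = 0 + (7.5)(6) = 45.0 m/s
Δx = v₀t + ½at² = 0·6 + 0.5·7.5·6² = 135 m

Phase 2 (decelerating): v₀ = 45.0 m/s, a = -6.4 m/s².
v = v₀ + at = 45.0 + (-6.4)(3) = 25.8 m/s
Δx = v₀t + ½at² = 45.0·3 + 0.5·-6.4·3² = 106 m

Phase 3 (constant speed): v₀ = 25.8 m/s, a = 0 m/s².
Constant speed: t = d/v = 209/25.8 = 8.10 s
Total distance = 135 + 106 + 209 = 450 m

450.20 m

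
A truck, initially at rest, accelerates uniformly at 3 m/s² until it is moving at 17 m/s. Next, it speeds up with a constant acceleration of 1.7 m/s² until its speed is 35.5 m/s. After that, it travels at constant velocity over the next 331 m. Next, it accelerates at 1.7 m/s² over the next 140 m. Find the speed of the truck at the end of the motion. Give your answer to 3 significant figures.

Phase 1 (accelerating): v₀ = 0 m/s, a = 3 m/s².
v = v₀ + at → t = (17 − 0) / 3 = 5.67 s
v² = v₀² + 2aΔx → Δx = (17² − 0²)/(2·3) = 48.2 m

Phase 2 (accelerating): v₀ = 17.0 m/s, a = 1.7 m/s².
v = v₀ + at → t = (35.5 − 17.0) / 1.7 = 10.9 s
v² = v₀² + 2aΔx → Δx = (35.5² − 17.0²)/(2·1.7) = 286 m

Phase 3 (constant speed): v₀ = 35.5 m/s, a = 0 m/s².
Constant speed: t = d/v = 331/35.5 = 9.32 s

Phase 4 (accelerating): v₀ = 35.5 m/s, a = 1.7 m/s².
v² = v₀² + 2aΔx = 35.5² + 2·1.7·140 = 1740 → v = 41.7 m/s
t = (v − v₀)/a = (41.7 − 35.5)/1.7 = 3.63 s
Final speed = 41.7 m/s

41.7 m/s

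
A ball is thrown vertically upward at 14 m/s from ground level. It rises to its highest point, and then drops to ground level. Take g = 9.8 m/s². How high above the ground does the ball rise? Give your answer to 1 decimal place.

Phase 1 (rising): v₀ = 14.0 m/s, a = -9.8 m/s².
v = v₀ + at → t = (0 − 14.0) / -9.8 = 1.43 s
v² = v₀² + 2aΔx → Δx = (0² − 14.0²)/(2·-9.8) = 10.0 m
Maximum height = 10.0 m

10.0 m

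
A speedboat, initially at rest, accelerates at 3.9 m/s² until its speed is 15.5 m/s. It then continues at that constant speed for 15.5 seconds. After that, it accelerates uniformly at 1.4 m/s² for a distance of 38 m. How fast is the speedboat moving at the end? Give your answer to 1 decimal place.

18.6 m/s

Phase 1 (accelerating): v₀ = 0 m/s, a = 3.9 m/s².
v = v₀ + at → t = (15.5 − 0) / 3.9 = 3.97 s
v² = v₀² + 2aΔx → Δx = (15.5² − 0²)/(2·3.9) = 30.8 m

Phase 2 (constant speed): v₀ = 15.5 m/s, a = 0 m/s².
v = v₀ + at = 15.5 + (0)(15.5) = 15.5 m/s
Δx = v₀t + ½at² = 15.5·15.5 + 0.5·0·15.5² = 240 m

Phase 3 (accelerating): v₀ = 15.5 m/s, a = 1.4 m/s².
v² = v₀² + 2aΔx = 15.5² + 2·1.4·38 = 347 → v = 18.6 m/s
t = (v − v₀)/a = (18.6 − 15.5)/1.4 = 2.23 s
Final speed = 18.6 m/s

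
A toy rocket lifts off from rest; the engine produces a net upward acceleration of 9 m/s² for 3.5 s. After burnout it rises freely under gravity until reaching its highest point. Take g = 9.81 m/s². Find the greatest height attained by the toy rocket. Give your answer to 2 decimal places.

105.70 m

Phase 1 (powered ascent): v₀ = 0 m/s, a = 9 m/s².
v = v₀ + at = 0 + (9)(3.5) = 31.5 m/s
Δx = v₀t + ½at² = 0·3.5 + 0.5·9·3.5² = 55.1 m

Phase 2 (coasting upward): v₀ = 31.5 m/s, a = -9.81 m/s².
v = v₀ + at → t = (0 − 31.5) / -9.81 = 3.21 s
v² = v₀² + 2aΔx → Δx = (0² − 31.5²)/(2·-9.81) = 50.6 m
Maximum height = 55.1 + 50.6 = 106 m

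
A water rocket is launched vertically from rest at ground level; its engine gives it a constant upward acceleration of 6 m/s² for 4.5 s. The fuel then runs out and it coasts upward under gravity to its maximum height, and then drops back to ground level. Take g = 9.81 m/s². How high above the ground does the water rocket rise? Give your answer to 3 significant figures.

97.9 m

Phase 1 (powered ascent): v₀ = 0 m/s, a = 6 m/s².
v = v₀ + at = 0 + (6)(4.5) = 27.0 m/s
Δx = v₀t + ½at² = 0·4.5 + 0.5·6·4.5² = 60.8 m

Phase 2 (coasting upward): v₀ = 27.0 m/s, a = -9.81 m/s².
v = v₀ + at → t = (0 − 27.0) / -9.81 = 2.75 s
v² = v₀² + 2aΔx → Δx = (0² − 27.0²)/(2·-9.81) = 37.2 m
Maximum height = 60.8 + 37.2 = 97.9 m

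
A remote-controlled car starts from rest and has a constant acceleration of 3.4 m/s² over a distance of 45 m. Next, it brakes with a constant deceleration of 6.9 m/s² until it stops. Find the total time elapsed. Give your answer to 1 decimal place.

Phase 1 (accelerating): v₀ = 0 m/s, a = 3.4 m/s².
v² = v₀² + 2aΔx = 0² + 2·3.4·45 = 306 → v = 17.5 m/s
t = (v − v₀)/a = (17.5 − 0)/3.4 = 5.14 s

Phase 2 (decelerating): v₀ = 17.5 m/s, a = -6.9 m/s².
v = v₀ + at → t = (0 − 17.5) / -6.9 = 2.54 s
v² = v₀² + 2aΔx → Δx = (0² − 17.5²)/(2·-6.9) = 22.2 m
Total time = 5.14 + 2.54 = 7.68 s

7.7 s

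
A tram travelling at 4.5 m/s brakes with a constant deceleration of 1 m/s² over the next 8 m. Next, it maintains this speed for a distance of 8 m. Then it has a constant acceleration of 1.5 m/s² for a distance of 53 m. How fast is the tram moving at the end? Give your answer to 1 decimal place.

12.8 m/s

Phase 1 (decelerating): v₀ = 4.50 m/s, a = -1 m/s².
v² = v₀² + 2aΔx = 4.50² + 2·-1·8 = 4.25 → v = 2.06 m/s
t = (v − v₀)/a = (2.06 − 4.50)/-1 = 2.44 s

Phase 2 (constant speed): v₀ = 2.06 m/s, a = 0 m/s².
Constant speed: t = d/v = 8/2.06 = 3.88 s

Phase 3 (accelerating): v₀ = 2.06 m/s, a = 1.5 m/s².
v² = v₀² + 2aΔx = 2.06² + 2·1.5·53 = 163 → v = 12.8 m/s
t = (v − v₀)/a = (12.8 − 2.06)/1.5 = 7.14 s
Final speed = 12.8 m/s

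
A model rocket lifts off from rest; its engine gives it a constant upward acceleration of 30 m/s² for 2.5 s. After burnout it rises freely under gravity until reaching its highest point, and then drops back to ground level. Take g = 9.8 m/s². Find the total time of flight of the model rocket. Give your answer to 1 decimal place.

Phase 1 (powered ascent): v₀ = 0 m/s, a = 30 m/s².
v = v₀ + at = 0 + (30)(2.5) = 75.0 m/s
Δx = v₀t + ½at² = 0·2.5 + 0.5·30·2.5² = 93.8 m

Phase 2 (coasting upward): v₀ = 75.0 m/s, a = -9.8 m/s².
v = v₀ + at → t = (0 − 75.0) / -9.8 = 7.65 s
v² = v₀² + 2aΔx → Δx = (0² − 75.0²)/(2·-9.8) = 287 m

Phase 3 (free fall): v₀ = 0 m/s, a = -9.8 m/s².
Falls 381 m from rest: t = √(2·381/9.8) = 8.81 s; v = g·t = 86.4 m/s.
Total time = 2.50 + 7.65 + 8.81 = 19.0 s

19.0 s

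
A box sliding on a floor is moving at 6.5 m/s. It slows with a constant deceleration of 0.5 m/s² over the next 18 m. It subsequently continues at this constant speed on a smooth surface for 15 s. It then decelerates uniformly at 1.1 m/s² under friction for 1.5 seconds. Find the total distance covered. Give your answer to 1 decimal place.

98.0 m

Phase 1 (decelerating): v₀ = 6.50 m/s, a = -0.5 m/s².
v² = v₀² + 2aΔx = 6.50² + 2·-0.5·18 = 24.2 → v = 4.92 m/s
t = (v − v₀)/a = (4.92 − 6.50)/-0.5 = 3.15 s

Phase 2 (constant speed): v₀ = 4.92 m/s, a = 0 m/s².
v = v₀ + at = 4.92 + (0)(15) = 4.92 m/s
Δx = v₀t + ½at² = 4.92·15 + 0.5·0·15² = 73.9 m

Phase 3 (decelerating): v₀ = 4.92 m/s, a = -1.1 m/s².
v = v₀ + at = 4.92 + (-1.1)(1.5) = 3.27 m/s
Δx = v₀t + ½at² = 4.92·1.5 + 0.5·-1.1·1.5² = 6.15 m
Total distance = 18.0 + 73.9 + 6.15 = 98.0 m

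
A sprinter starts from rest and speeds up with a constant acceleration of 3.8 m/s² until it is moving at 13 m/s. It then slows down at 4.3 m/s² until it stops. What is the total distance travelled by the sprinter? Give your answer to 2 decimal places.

Phase 1 (accelerating): v₀ = 0 m/s, a = 3.8 m/s².
v = v₀ + at → t = (13 − 0) / 3.8 = 3.42 s
v² = v₀² + 2aΔx → Δx = (13² − 0²)/(2·3.8) = 22.2 m

Phase 2 (decelerating): v₀ = 13.0 m/s, a = -4.3 m/s².
v = v₀ + at → t = (0 − 13.0) / -4.3 = 3.02 s
v² = v₀² + 2aΔx → Δx = (0² − 13.0²)/(2·-4.3) = 19.7 m
Total distance = 22.2 + 19.7 = 41.9 m

41.89 m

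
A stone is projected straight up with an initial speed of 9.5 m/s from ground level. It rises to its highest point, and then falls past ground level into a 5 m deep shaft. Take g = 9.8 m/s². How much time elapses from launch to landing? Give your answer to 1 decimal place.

Phase 1 (rising): v₀ = 9.50 m/s, a = -9.8 m/s².
v = v₀ + at → t = (0 − 9.50) / -9.8 = 0.969 s
v² = v₀² + 2aΔx → Δx = (0² − 9.50²)/(2·-9.8) = 4.60 m

Phase 2 (falling): v₀ = 0 m/s, a = -9.8 m/s².
Falls 9.60 m from rest: t = √(2·9.60/9.8) = 1.40 s; v = g·t = 13.7 m/s.
Total time = 0.969 + 1.40 = 2.37 s

2.4 s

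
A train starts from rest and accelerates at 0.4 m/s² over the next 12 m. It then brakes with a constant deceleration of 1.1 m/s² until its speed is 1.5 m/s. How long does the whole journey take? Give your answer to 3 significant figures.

9.20 s

Phase 1 (accelerating): v₀ = 0 m/s, a = 0.4 m/s².
v² = v₀² + 2aΔx = 0² + 2·0.4·12 = 9.60 → v = 3.10 m/s
t = (v − v₀)/a = (3.10 − 0)/0.4 = 7.75 s

Phase 2 (decelerating): v₀ = 3.10 m/s, a = -1.1 m/s².
v = v₀ + at → t = (1.5 − 3.10) / -1.1 = 1.45 s
v² = v₀² + 2aΔx → Δx = (1.5² − 3.10²)/(2·-1.1) = 3.34 m
Total time = 7.75 + 1.45 = 9.20 s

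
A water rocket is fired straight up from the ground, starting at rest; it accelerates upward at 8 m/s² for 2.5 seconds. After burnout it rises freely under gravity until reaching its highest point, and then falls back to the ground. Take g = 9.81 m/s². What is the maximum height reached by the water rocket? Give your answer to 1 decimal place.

Phase 1 (powered ascent): v₀ = 0 m/s, a = 8 m/s².
v = v₀ + at = 0 + (8)(2.5) = 20.0 m/s
Δx = v₀t + ½at² = 0·2.5 + 0.5·8·2.5² = 25.0 m

Phase 2 (coasting upward): v₀ = 20.0 m/s, a = -9.81 m/s².
v = v₀ + at → t = (0 − 20.0) / -9.81 = 2.04 s
v² = v₀² + 2aΔx → Δx = (0² − 20.0²)/(2·-9.81) = 20.4 m
Maximum height = 25.0 + 20.4 = 45.4 m

45.4 m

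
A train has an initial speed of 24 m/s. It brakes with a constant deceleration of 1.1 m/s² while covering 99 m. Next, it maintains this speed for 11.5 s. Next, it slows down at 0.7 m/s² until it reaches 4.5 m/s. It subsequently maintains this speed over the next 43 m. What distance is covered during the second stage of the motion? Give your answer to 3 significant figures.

218 m

Phase 1 (decelerating): v₀ = 24.0 m/s, a = -1.1 m/s².
v² = v₀² + 2aΔx = 24.0² + 2·-1.1·99 = 358 → v = 18.9 m/s
t = (v − v₀)/a = (18.9 − 24.0)/-1.1 = 4.61 s

Phase 2 (constant speed): v₀ = 18.9 m/s, a = 0 m/s².
v = v₀ + at = 18.9 + (0)(11.5) = 18.9 m/s
Δx = v₀t + ½at² = 18.9·11.5 + 0.5·0·11.5² = 218 m
Distance in phase 2 = 218 m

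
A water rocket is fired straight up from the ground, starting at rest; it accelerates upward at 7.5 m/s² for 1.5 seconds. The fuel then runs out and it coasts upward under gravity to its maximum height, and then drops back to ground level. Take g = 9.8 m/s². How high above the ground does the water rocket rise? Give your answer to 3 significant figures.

Phase 1 (powered ascent): v₀ = 0 m/s, a = 7.5 m/s².
v = v₀ + at = 0 + (7.5)(1.5) = 11.2 m/s
Δx = v₀t + ½at² = 0·1.5 + 0.5·7.5·1.5² = 8.44 m

Phase 2 (coasting upward): v₀ = 11.2 m/s, a = -9.8 m/s².
v = v₀ + at → t = (0 − 11.2) / -9.8 = 1.15 s
v² = v₀² + 2aΔx → Δx = (0² − 11.2²)/(2·-9.8) = 6.46 m
Maximum height = 8.44 + 6.46 = 14.9 m

14.9 m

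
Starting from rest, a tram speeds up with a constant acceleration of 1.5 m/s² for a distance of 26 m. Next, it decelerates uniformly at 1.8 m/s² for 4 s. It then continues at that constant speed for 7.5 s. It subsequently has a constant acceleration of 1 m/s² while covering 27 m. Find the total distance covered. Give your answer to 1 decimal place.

86.2 m

Phase 1 (accelerating): v₀ = 0 m/s, a = 1.5 m/s².
v² = v₀² + 2aΔx = 0² + 2·1.5·26 = 78.0 → v = 8.83 m/s
t = (v − v₀)/a = (8.83 − 0)/1.5 = 5.89 s

Phase 2 (decelerating): v₀ = 8.83 m/s, a = -1.8 m/s².
v = v₀ + at = 8.83 + (-1.8)(4) = 1.63 m/s
Δx = v₀t + ½at² = 8.83·4 + 0.5·-1.8·4² = 20.9 m

Phase 3 (constant speed): v₀ = 1.63 m/s, a = 0 m/s².
v = v₀ + at = 1.63 + (0)(7.5) = 1.63 m/s
Δx = v₀t + ½at² = 1.63·7.5 + 0.5·0·7.5² = 12.2 m

Phase 4 (accelerating): v₀ = 1.63 m/s, a = 1 m/s².
v² = v₀² + 2aΔx = 1.63² + 2·1·27 = 56.7 → v = 7.53 m/s
t = (v − v₀)/a = (7.53 − 1.63)/1 = 5.90 s
Total distance = 26.0 + 20.9 + 12.2 + 27.0 = 86.2 m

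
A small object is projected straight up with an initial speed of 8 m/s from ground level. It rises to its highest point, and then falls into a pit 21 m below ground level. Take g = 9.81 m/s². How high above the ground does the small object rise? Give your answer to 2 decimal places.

3.26 m

Phase 1 (rising): v₀ = 8.00 m/s, a = -9.81 m/s².
v = v₀ + at → t = (0 − 8.00) / -9.81 = 0.815 s
v² = v₀² + 2aΔx → Δx = (0² − 8.00²)/(2·-9.81) = 3.26 m
Maximum height = 3.26 m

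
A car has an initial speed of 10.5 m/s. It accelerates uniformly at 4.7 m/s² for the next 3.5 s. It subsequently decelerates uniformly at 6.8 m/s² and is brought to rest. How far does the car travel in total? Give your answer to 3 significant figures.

Phase 1 (accelerating): v₀ = 10.5 m/s, a = 4.7 m/s².
v = v₀ + at = 10.5 + (4.7)(3.5) = 26.9 m/s
Δx = v₀t + ½at² = 10.5·3.5 + 0.5·4.7·3.5² = 65.5 m

Phase 2 (decelerating): v₀ = 26.9 m/s, a = -6.8 m/s².
v = v₀ + at → t = (0 − 26.9) / -6.8 = 3.96 s
v² = v₀² + 2aΔx → Δx = (0² − 26.9²)/(2·-6.8) = 53.4 m
Total distance = 65.5 + 53.4 = 119 m

119 m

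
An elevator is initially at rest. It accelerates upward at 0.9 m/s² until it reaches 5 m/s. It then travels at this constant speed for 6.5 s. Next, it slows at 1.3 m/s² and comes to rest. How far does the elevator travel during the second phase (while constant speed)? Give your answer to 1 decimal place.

32.5 m

Phase 1 (accelerating): v₀ = 0 m/s, a = 0.9 m/s².
v = v₀ + at → t = (5 − 0) / 0.9 = 5.56 s
v² = v₀² + 2aΔx → Δx = (5² − 0²)/(2·0.9) = 13.9 m

Phase 2 (constant speed): v₀ = 5.00 m/s, a = 0 m/s².
v = v₀ + at = 5.00 + (0)(6.5) = 5.00 m/s
Δx = v₀t + ½at² = 5.00·6.5 + 0.5·0·6.5² = 32.5 m
Distance in phase 2 = 32.5 m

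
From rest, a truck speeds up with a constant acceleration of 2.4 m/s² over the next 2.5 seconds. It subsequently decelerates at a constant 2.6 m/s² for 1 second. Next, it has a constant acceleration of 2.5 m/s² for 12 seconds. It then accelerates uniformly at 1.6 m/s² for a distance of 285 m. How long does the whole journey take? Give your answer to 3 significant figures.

Phase 1 (accelerating): v₀ = 0 m/s, a = 2.4 m/s².
v = v₀ + at = 0 + (2.4)(2.5) = 6.00 m/s
Δx = v₀t + ½at² = 0·2.5 + 0.5·2.4·2.5² = 7.50 m

Phase 2 (decelerating): v₀ = 6.00 m/s, a = -2.6 m/s².
v = v₀ + at = 6.00 + (-2.6)(1) = 3.40 m/s
Δx = v₀t + ½at² = 6.00·1 + 0.5·-2.6·1² = 4.70 m

Phase 3 (accelerating): v₀ = 3.40 m/s, a = 2.5 m/s².
v = v₀ + at = 3.40 + (2.5)(12) = 33.4 m/s
Δx = v₀t + ½at² = 3.40·12 + 0.5·2.5·12² = 221 m

Phase 4 (accelerating): v₀ = 33.4 m/s, a = 1.6 m/s².
v² = v₀² + 2aΔx = 33.4² + 2·1.6·285 = 2030 → v = 45.0 m/s
t = (v − v₀)/a = (45.0 − 33.4)/1.6 = 7.27 s
Total time = 2.50 + 1.00 + 12.0 + 7.27 = 22.8 s

22.8 s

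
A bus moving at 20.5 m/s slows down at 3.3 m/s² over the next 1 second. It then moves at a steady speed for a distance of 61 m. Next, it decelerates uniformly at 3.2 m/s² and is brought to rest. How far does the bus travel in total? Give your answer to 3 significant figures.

126 m

Phase 1 (decelerating): v₀ = 20.5 m/s, a = -3.3 m/s².
v = v₀ + at = 20.5 + (-3.3)(1) = 17.2 m/s
Δx = v₀t + ½at² = 20.5·1 + 0.5·-3.3·1² = 18.9 m

Phase 2 (constant speed): v₀ = 17.2 m/s, a = 0 m/s².
Constant speed: t = d/v = 61/17.2 = 3.55 s

Phase 3 (decelerating): v₀ = 17.2 m/s, a = -3.2 m/s².
v = v₀ + at → t = (0 − 17.2) / -3.2 = 5.37 s
v² = v₀² + 2aΔx → Δx = (0² − 17.2²)/(2·-3.2) = 46.2 m
Total distance = 18.9 + 61.0 + 46.2 = 126 m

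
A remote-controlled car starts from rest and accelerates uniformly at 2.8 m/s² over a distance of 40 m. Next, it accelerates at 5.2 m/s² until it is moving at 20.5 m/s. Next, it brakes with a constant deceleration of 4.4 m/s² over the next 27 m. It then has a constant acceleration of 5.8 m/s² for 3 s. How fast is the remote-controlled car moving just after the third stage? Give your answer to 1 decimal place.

Phase 1 (accelerating): v₀ = 0 m/s, a = 2.8 m/s².
v² = v₀² + 2aΔx = 0² + 2·2.8·40 = 224 → v = 15.0 m/s
t = (v − v₀)/a = (15.0 − 0)/2.8 = 5.35 s

Phase 2 (accelerating): v₀ = 15.0 m/s, a = 5.2 m/s².
v = v₀ + at → t = (20.5 − 15.0) / 5.2 = 1.06 s
v² = v₀² + 2aΔx → Δx = (20.5² − 15.0²)/(2·5.2) = 18.9 m

Phase 3 (decelerating): v₀ = 20.5 m/s, a = -4.4 m/s².
v² = v₀² + 2aΔx = 20.5² + 2·-4.4·27 = 183 → v = 13.5 m/s
t = (v − v₀)/a = (13.5 − 20.5)/-4.4 = 1.59 s
Speed at end of phase 3 = 13.5 m/s

13.5 m/s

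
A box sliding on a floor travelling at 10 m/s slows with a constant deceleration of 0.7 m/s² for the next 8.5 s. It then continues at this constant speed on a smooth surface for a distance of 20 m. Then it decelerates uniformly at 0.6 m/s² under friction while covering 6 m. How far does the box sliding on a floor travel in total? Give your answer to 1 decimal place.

Phase 1 (decelerating): v₀ = 10.0 m/s, a = -0.7 m/s².
v = v₀ + at = 10.0 + (-0.7)(8.5) = 4.05 m/s
Δx = v₀t + ½at² = 10.0·8.5 + 0.5·-0.7·8.5² = 59.7 m

Phase 2 (constant speed): v₀ = 4.05 m/s, a = 0 m/s².
Constant speed: t = d/v = 20/4.05 = 4.94 s

Phase 3 (decelerating): v₀ = 4.05 m/s, a = -0.6 m/s².
v² = v₀² + 2aΔx = 4.05² + 2·-0.6·6 = 9.20 → v = 3.03 m/s
t = (v − v₀)/a = (3.03 − 4.05)/-0.6 = 1.69 s
Total distance = 59.7 + 20.0 + 6.00 = 85.7 m

85.7 m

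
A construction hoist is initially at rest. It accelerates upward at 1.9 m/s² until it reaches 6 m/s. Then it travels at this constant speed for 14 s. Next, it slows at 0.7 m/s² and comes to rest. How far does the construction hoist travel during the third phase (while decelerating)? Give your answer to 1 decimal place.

25.7 m

Phase 1 (accelerating): v₀ = 0 m/s, a = 1.9 m/s².
v = v₀ + at → t = (6 − 0) / 1.9 = 3.16 s
v² = v₀² + 2aΔx → Δx = (6² − 0²)/(2·1.9) = 9.47 m

Phase 2 (constant speed): v₀ = 6.00 m/s, a = 0 m/s².
v = v₀ + at = 6.00 + (0)(14) = 6.00 m/s
Δx = v₀t + ½at² = 6.00·14 + 0.5·0·14² = 84.0 m

Phase 3 (decelerating): v₀ = 6.00 m/s, a = -0.7 m/s².
v = v₀ + at → t = (0 − 6.00) / -0.7 = 8.57 s
v² = v₀² + 2aΔx → Δx = (0² − 6.00²)/(2·-0.7) = 25.7 m
Distance in phase 3 = 25.7 m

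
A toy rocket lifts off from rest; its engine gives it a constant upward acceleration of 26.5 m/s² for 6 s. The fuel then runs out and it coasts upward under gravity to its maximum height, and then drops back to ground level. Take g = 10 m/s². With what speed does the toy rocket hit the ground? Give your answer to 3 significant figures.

187 m/s

Phase 1 (powered ascent): v₀ = 0 m/s, a = 26.5 m/s².
v = v₀ + at = 0 + (26.5)(6) = 159 m/s
Δx = v₀t + ½at² = 0·6 + 0.5·26.5·6² = 477 m

Phase 2 (coasting upward): v₀ = 159 m/s, a = -10 m/s².
v = v₀ + at → t = (0 − 159) / -10 = 15.9 s
v² = v₀² + 2aΔx → Δx = (0² − 159²)/(2·-10) = 1260 m

Phase 3 (free fall): v₀ = 0 m/s, a = -10 m/s².
Falls 1740 m from rest: t = √(2·1740/10) = 18.7 s; v = g·t = 187 m/s.
Impact speed = 187 m/s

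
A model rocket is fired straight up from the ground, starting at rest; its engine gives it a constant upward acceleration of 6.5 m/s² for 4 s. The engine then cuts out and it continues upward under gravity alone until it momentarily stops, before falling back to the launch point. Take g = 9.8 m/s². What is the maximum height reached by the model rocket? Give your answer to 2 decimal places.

86.49 m

Phase 1 (powered ascent): v₀ = 0 m/s, a = 6.5 m/s².
v = v₀ + at = 0 + (6.5)(4) = 26.0 m/s
Δx = v₀t + ½at² = 0·4 + 0.5·6.5·4² = 52.0 m

Phase 2 (coasting upward): v₀ = 26.0 m/s, a = -9.8 m/s².
v = v₀ + at → t = (0 − 26.0) / -9.8 = 2.65 s
v² = v₀² + 2aΔx → Δx = (0² − 26.0²)/(2·-9.8) = 34.5 m
Maximum height = 52.0 + 34.5 = 86.5 m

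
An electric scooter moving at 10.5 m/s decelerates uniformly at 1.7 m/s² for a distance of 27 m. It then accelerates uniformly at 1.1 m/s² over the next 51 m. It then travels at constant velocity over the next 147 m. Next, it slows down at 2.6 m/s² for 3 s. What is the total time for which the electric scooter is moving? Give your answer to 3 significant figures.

26.0 s

Phase 1 (decelerating): v₀ = 10.5 m/s, a = -1.7 m/s².
v² = v₀² + 2aΔx = 10.5² + 2·-1.7·27 = 18.5 → v = 4.30 m/s
t = (v − v₀)/a = (4.30 − 10.5)/-1.7 = 3.65 s

Phase 2 (accelerating): v₀ = 4.30 m/s, a = 1.1 m/s².
v² = v₀² + 2aΔx = 4.30² + 2·1.1·51 = 131 → v = 11.4 m/s
t = (v − v₀)/a = (11.4 − 4.30)/1.1 = 6.49 s

Phase 3 (constant speed): v₀ = 11.4 m/s, a = 0 m/s².
Constant speed: t = d/v = 147/11.4 = 12.9 s

Phase 4 (decelerating): v₀ = 11.4 m/s, a = -2.6 m/s².
v = v₀ + at = 11.4 + (-2.6)(3) = 3.63 m/s
Δx = v₀t + ½at² = 11.4·3 + 0.5·-2.6·3² = 22.6 m
Total time = 3.65 + 6.49 + 12.9 + 3.00 = 26.0 s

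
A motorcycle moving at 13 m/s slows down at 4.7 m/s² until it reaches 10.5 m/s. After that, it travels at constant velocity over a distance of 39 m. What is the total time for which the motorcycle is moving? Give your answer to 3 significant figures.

4.25 s

Phase 1 (decelerating): v₀ = 13.0 m/s, a = -4.7 m/s².
v = v₀ + at → t = (10.5 − 13.0) / -4.7 = 0.532 s
v² = v₀² + 2aΔx → Δx = (10.5² − 13.0²)/(2·-4.7) = 6.25 m

Phase 2 (constant speed): v₀ = 10.5 m/s, a = 0 m/s².
Constant speed: t = d/v = 39/10.5 = 3.71 s
Total time = 0.532 + 3.71 = 4.25 s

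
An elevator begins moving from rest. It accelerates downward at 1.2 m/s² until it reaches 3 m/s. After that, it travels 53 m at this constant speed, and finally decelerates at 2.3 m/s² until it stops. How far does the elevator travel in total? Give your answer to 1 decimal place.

Phase 1 (accelerating): v₀ = 0 m/s, a = 1.2 m/s².
v = v₀ + at → t = (3 − 0) / 1.2 = 2.50 s
v² = v₀² + 2aΔx → Δx = (3² − 0²)/(2·1.2) = 3.75 m

Phase 2 (constant speed): v₀ = 3.00 m/s, a = 0 m/s².
Constant speed: t = d/v = 53/3.00 = 17.7 s

Phase 3 (decelerating): v₀ = 3.00 m/s, a = -2.3 m/s².
v = v₀ + at → t = (0 − 3.00) / -2.3 = 1.30 s
v² = v₀² + 2aΔx → Δx = (0² − 3.00²)/(2·-2.3) = 1.96 m
Total distance = 3.75 + 53.0 + 1.96 = 58.7 m

58.7 m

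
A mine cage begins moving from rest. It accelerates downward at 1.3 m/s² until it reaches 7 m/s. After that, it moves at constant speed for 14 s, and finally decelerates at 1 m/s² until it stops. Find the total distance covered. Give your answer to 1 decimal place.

141.3 m

Phase 1 (accelerating): v₀ = 0 m/s, a = 1.3 m/s².
v = v₀ + at → t = (7 − 0) / 1.3 = 5.38 s
v² = v₀² + 2aΔx → Δx = (7² − 0²)/(2·1.3) = 18.8 m

Phase 2 (constant speed): v₀ = 7.00 m/s, a = 0 m/s².
v = v₀ + at = 7.00 + (0)(14) = 7.00 m/s
Δx = v₀t + ½at² = 7.00·14 + 0.5·0·14² = 98.0 m

Phase 3 (decelerating): v₀ = 7.00 m/s, a = -1 m/s².
v = v₀ + at → t = (0 − 7.00) / -1 = 7.00 s
v² = v₀² + 2aΔx → Δx = (0² − 7.00²)/(2·-1) = 24.5 m
Total distance = 18.8 + 98.0 + 24.5 = 141 m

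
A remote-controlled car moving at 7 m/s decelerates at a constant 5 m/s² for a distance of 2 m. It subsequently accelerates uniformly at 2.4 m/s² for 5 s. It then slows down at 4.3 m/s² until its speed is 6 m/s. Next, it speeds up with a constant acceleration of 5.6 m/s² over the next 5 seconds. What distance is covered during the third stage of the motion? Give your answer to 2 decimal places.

30.96 m

Phase 1 (decelerating): v₀ = 7.00 m/s, a = -5 m/s².
v² = v₀² + 2aΔx = 7.00² + 2·-5·2 = 29.0 → v = 5.39 m/s
t = (v − v₀)/a = (5.39 − 7.00)/-5 = 0.323 s

Phase 2 (accelerating): v₀ = 5.39 m/s, a = 2.4 m/s².
v = v₀ + at = 5.39 + (2.4)(5) = 17.4 m/s
Δx = v₀t + ½at² = 5.39·5 + 0.5·2.4·5² = 56.9 m

Phase 3 (decelerating): v₀ = 17.4 m/s, a = -4.3 m/s².
v = v₀ + at → t = (6 − 17.4) / -4.3 = 2.65 s
v² = v₀² + 2aΔx → Δx = (6² − 17.4²)/(2·-4.3) = 31.0 m
Distance in phase 3 = 31.0 m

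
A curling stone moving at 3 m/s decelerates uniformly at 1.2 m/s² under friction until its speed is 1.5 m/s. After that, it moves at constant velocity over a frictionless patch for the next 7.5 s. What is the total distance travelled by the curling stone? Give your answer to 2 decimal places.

Phase 1 (decelerating): v₀ = 3.00 m/s, a = -1.2 m/s².
v = v₀ + at → t = (1.5 − 3.00) / -1.2 = 1.25 s
v² = v₀² + 2aΔx → Δx = (1.5² − 3.00²)/(2·-1.2) = 2.81 m

Phase 2 (constant speed): v₀ = 1.50 m/s, a = 0 m/s².
v = v₀ + at = 1.50 + (0)(7.5) = 1.50 m/s
Δx = v₀t + ½at² = 1.50·7.5 + 0.5·0·7.5² = 11.2 m
Total distance = 2.81 + 11.2 = 14.1 m

14.06 m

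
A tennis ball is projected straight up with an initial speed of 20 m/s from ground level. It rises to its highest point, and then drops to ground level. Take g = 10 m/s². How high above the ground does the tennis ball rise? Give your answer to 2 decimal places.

Phase 1 (rising): v₀ = 20.0 m/s, a = -10 m/s².
v = v₀ + at → t = (0 − 20.0) / -10 = 2.00 s
v² = v₀² + 2aΔx → Δx = (0² − 20.0²)/(2·-10) = 20.0 m
Maximum height = 20.0 m

20.00 m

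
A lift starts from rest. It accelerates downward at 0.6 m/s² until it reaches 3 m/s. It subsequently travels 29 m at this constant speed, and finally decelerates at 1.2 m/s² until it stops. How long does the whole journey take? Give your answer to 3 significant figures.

17.2 s

Phase 1 (accelerating): v₀ = 0 m/s, a = 0.6 m/s².
v = v₀ + at → t = (3 − 0) / 0.6 = 5.00 s
v² = v₀² + 2aΔx → Δx = (3² − 0²)/(2·0.6) = 7.50 m

Phase 2 (constant speed): v₀ = 3.00 m/s, a = 0 m/s².
Constant speed: t = d/v = 29/3.00 = 9.67 s

Phase 3 (decelerating): v₀ = 3.00 m/s, a = -1.2 m/s².
v = v₀ + at → t = (0 − 3.00) / -1.2 = 2.50 s
v² = v₀² + 2aΔx → Δx = (0² − 3.00²)/(2·-1.2) = 3.75 m
Total time = 5.00 + 9.67 + 2.50 = 17.2 s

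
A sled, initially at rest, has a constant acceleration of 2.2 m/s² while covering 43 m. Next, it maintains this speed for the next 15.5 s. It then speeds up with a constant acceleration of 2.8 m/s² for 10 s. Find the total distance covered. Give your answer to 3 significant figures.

534 m

Phase 1 (accelerating): v₀ = 0 m/s, a = 2.2 m/s².
v² = v₀² + 2aΔx = 0² + 2·2.2·43 = 189 → v = 13.8 m/s
t = (v − v₀)/a = (13.8 − 0)/2.2 = 6.25 s

Phase 2 (constant speed): v₀ = 13.8 m/s, a = 0 m/s².
v = v₀ + at = 13.8 + (0)(15.5) = 13.8 m/s
Δx = v₀t + ½at² = 13.8·15.5 + 0.5·0·15.5² = 213 m

Phase 3 (accelerating): v₀ = 13.8 m/s, a = 2.8 m/s².
v = v₀ + at = 13.8 + (2.8)(10) = 41.8 m/s
Δx = v₀t + ½at² = 13.8·10 + 0.5·2.8·10² = 278 m
Total distance = 43.0 + 213 + 278 = 534 m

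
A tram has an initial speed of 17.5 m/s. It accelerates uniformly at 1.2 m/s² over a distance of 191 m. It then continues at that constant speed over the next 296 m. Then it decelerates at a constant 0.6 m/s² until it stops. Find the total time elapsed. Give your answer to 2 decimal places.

65.25 s

Phase 1 (accelerating): v₀ = 17.5 m/s, a = 1.2 m/s².
v² = v₀² + 2aΔx = 17.5² + 2·1.2·191 = 765 → v = 27.7 m/s
t = (v − v₀)/a = (27.7 − 17.5)/1.2 = 8.46 s

Phase 2 (constant speed): v₀ = 27.7 m/s, a = 0 m/s².
Constant speed: t = d/v = 296/27.7 = 10.7 s

Phase 3 (decelerating): v₀ = 27.7 m/s, a = -0.6 m/s².
v = v₀ + at → t = (0 − 27.7) / -0.6 = 46.1 s
v² = v₀² + 2aΔx → Δx = (0² − 27.7²)/(2·-0.6) = 637 m
Total time = 8.46 + 10.7 + 46.1 = 65.3 s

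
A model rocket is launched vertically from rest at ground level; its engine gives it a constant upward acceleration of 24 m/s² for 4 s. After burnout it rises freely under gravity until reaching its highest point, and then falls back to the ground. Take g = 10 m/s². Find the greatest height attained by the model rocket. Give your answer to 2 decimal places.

Phase 1 (powered ascent): v₀ = 0 m/s, a = 24 m/s².
v = v₀ + at = 0 + (24)(4) = 96.0 m/s
Δx = v₀t + ½at² = 0·4 + 0.5·24·4² = 192 m

Phase 2 (coasting upward): v₀ = 96.0 m/s, a = -10 m/s².
v = v₀ + at → t = (0 − 96.0) / -10 = 9.60 s
v² = v₀² + 2aΔx → Δx = (0² − 96.0²)/(2·-10) = 461 m
Maximum height = 192 + 461 = 653 m

652.80 m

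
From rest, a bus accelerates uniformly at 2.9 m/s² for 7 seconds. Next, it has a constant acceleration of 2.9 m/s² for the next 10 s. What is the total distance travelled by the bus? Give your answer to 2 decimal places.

419.05 m

Phase 1 (accelerating): v₀ = 0 m/s, a = 2.9 m/s².
v = v₀ + at = 0 + (2.9)(7) = 20.3 m/s
Δx = v₀t + ½at² = 0·7 + 0.5·2.9·7² = 71.0 m

Phase 2 (accelerating): v₀ = 20.3 m/s, a = 2.9 m/s².
v = v₀ + at = 20.3 + (2.9)(10) = 49.3 m/s
Δx = v₀t + ½at² = 20.3·10 + 0.5·2.9·10² = 348 m
Total distance = 71.0 + 348 = 419 m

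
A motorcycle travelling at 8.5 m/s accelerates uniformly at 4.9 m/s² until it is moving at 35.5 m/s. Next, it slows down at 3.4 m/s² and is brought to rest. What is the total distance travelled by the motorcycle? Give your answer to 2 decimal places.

Phase 1 (accelerating): v₀ = 8.50 m/s, a = 4.9 m/s².
v = v₀ + at → t = (35.5 − 8.50) / 4.9 = 5.51 s
v² = v₀² + 2aΔx → Δx = (35.5² − 8.50²)/(2·4.9) = 121 m

Phase 2 (decelerating): v₀ = 35.5 m/s, a = -3.4 m/s².
v = v₀ + at → t = (0 − 35.5) / -3.4 = 10.4 s
v² = v₀² + 2aΔx → Δx = (0² − 35.5²)/(2·-3.4) = 185 m
Total distance = 121 + 185 = 307 m

306.56 m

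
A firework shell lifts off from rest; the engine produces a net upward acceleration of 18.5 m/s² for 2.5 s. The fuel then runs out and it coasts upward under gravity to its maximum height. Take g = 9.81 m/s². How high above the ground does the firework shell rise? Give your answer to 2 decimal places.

Phase 1 (powered ascent): v₀ = 0 m/s, a = 18.5 m/s².
v = v₀ + at = 0 + (18.5)(2.5) = 46.2 m/s
Δx = v₀t + ½at² = 0·2.5 + 0.5·18.5·2.5² = 57.8 m

Phase 2 (coasting upward): v₀ = 46.2 m/s, a = -9.81 m/s².
v = v₀ + at → t = (0 − 46.2) / -9.81 = 4.71 s
v² = v₀² + 2aΔx → Δx = (0² − 46.2²)/(2·-9.81) = 109 m
Maximum height = 57.8 + 109 = 167 m

166.84 m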